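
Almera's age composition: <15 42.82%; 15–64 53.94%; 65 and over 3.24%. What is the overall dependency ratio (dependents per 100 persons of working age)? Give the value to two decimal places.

Total dependency ratio: 85.39

Total dependency ratio = (42.82 + 3.24) / 53.94 × 100 = 46.06 / 53.94 × 100 = 85.39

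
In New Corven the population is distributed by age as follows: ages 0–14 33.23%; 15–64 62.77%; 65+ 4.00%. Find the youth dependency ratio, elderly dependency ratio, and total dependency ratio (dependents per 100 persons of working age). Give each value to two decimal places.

Youth dependency ratio = 33.23 / 62.77 × 100 = 52.94
Old-age dependency ratio = 4.00 / 62.77 × 100 = 6.37
Total dependency ratio = (33.23 + 4.00) / 62.77 × 100 = 37.23 / 62.77 × 100 = 59.31

Youth dependency ratio: 52.94
Old-age dependency ratio: 6.37
Total dependency ratio: 59.31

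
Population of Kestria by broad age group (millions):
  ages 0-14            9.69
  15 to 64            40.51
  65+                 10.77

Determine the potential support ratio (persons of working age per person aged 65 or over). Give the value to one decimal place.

Potential support ratio: 3.8

Potential support ratio = 40.51 / 10.77 = 3.8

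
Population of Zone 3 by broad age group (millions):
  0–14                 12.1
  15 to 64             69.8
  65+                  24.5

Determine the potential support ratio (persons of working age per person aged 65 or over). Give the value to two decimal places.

Potential support ratio = 69.8 / 24.5 = 2.85

Potential support ratio: 2.85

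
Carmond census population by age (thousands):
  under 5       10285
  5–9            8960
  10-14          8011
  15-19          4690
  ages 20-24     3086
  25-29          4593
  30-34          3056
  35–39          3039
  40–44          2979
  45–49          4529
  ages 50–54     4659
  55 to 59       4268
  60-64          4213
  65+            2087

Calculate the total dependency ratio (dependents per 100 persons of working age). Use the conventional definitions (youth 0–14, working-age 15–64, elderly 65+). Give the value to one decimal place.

Total dependency ratio: 75.0

0–14: 10285 + 8960 + 8011 = 27256
15–64: 4690 + 3086 + 4593 + 3056 + 3039 + 2979 + 4529 + 4659 + 4268 + 4213 = 39112
65+: 2087
Total dependency ratio = (27256 + 2087) / 39112 × 100 = 29343 / 39112 × 100 = 75.0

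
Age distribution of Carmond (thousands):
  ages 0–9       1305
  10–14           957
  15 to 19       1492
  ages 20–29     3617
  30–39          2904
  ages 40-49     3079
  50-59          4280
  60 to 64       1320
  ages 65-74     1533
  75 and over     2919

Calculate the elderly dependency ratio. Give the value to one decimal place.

0–14: 1305 + 957 = 2262
15–64: 1492 + 3617 + 2904 + 3079 + 4280 + 1320 = 16692
65+: 1533 + 2919 = 4452
Old-age dependency ratio = 4452 / 16692 × 100 = 26.7

Old-age dependency ratio: 26.7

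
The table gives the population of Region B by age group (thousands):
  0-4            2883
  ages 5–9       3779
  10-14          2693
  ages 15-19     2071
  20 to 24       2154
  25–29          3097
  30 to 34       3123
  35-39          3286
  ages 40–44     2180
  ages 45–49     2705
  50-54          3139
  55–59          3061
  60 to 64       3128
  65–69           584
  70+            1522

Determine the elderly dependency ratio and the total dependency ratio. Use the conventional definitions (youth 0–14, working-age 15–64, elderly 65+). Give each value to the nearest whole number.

Old-age dependency ratio: 8
Total dependency ratio: 41

0–14: 2883 + 3779 + 2693 = 9355
15–64: 2071 + 2154 + 3097 + 3123 + 3286 + 2180 + 2705 + 3139 + 3061 + 3128 = 27944
65+: 584 + 1522 = 2106
Old-age dependency ratio = 2106 / 27944 × 100 = 8
Total dependency ratio = (9355 + 2106) / 27944 × 100 = 11461 / 27944 × 100 = 41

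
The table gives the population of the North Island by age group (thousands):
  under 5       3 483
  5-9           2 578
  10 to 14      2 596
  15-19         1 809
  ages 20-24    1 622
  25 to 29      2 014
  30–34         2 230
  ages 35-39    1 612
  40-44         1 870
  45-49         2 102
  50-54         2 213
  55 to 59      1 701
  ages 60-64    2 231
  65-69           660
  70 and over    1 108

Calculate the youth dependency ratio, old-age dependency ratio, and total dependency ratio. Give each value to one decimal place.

Youth dependency ratio: 44.6
Old-age dependency ratio: 9.1
Total dependency ratio: 53.7

0–14: 3 483 + 2 578 + 2 596 = 8 657
15–64: 1 809 + 1 622 + 2 014 + 2 230 + 1 612 + 1 870 + 2 102 + 2 213 + 1 701 + 2 231 = 19 404
65+: 660 + 1 108 = 1 768
Youth dependency ratio = 8 657 / 19 404 × 100 = 44.6
Old-age dependency ratio = 1 768 / 19 404 × 100 = 9.1
Total dependency ratio = (8 657 + 1 768) / 19 404 × 100 = 10 425 / 19 404 × 100 = 53.7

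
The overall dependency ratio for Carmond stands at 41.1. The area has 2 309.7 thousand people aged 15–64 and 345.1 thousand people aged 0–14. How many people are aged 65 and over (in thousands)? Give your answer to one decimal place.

Total dependency ratio = (youth + elderly) / working-age × 100
41.1 = (345.1 + E) / 2 309.7 × 100
⇒ 604.2

Aged 65 and over: 604.2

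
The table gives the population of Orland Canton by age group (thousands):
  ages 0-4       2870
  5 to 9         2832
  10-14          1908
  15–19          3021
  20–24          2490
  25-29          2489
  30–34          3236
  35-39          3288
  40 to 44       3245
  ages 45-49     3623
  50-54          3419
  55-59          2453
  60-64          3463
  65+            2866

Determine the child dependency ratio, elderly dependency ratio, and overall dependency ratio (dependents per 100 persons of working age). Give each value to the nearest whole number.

Youth dependency ratio: 25
Old-age dependency ratio: 9
Total dependency ratio: 34

0–14: 2870 + 2832 + 1908 = 7610
15–64: 3021 + 2490 + 2489 + 3236 + 3288 + 3245 + 3623 + 3419 + 2453 + 3463 = 30727
65+: 2866
Youth dependency ratio = 7610 / 30727 × 100 = 25
Old-age dependency ratio = 2866 / 30727 × 100 = 9
Total dependency ratio = (7610 + 2866) / 30727 × 100 = 10476 / 30727 × 100 = 34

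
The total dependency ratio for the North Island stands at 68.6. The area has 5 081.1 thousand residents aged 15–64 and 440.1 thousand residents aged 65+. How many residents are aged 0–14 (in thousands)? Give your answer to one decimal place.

Aged 0–14: 3 045.5

Total dependency ratio = (youth + elderly) / working-age × 100
68.6 = (Y + 440.1) / 5 081.1 × 100
⇒ 3 045.5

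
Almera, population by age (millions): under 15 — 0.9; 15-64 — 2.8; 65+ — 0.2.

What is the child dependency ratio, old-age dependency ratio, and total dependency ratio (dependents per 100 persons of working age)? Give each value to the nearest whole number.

Youth dependency ratio = 0.9 / 2.8 × 100 = 32
Old-age dependency ratio = 0.2 / 2.8 × 100 = 7
Total dependency ratio = (0.9 + 0.2) / 2.8 × 100 = 1.1 / 2.8 × 100 = 39

Youth dependency ratio: 32
Old-age dependency ratio: 7
Total dependency ratio: 39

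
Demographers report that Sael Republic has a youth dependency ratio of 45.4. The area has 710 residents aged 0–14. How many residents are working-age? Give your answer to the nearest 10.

Youth dependency ratio = youth / working-age × 100
45.4 = 710 / W × 100
⇒ 1,560

Working-age: 1,560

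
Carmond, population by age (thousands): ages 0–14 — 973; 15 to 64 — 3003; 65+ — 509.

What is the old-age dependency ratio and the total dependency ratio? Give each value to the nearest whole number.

Old-age dependency ratio = 509 / 3003 × 100 = 17
Total dependency ratio = (973 + 509) / 3003 × 100 = 1482 / 3003 × 100 = 49

Old-age dependency ratio: 17
Total dependency ratio: 49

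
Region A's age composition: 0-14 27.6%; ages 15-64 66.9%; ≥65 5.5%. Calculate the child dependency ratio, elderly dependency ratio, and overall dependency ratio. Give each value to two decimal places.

Youth dependency ratio = 27.6 / 66.9 × 100 = 41.26
Old-age dependency ratio = 5.5 / 66.9 × 100 = 8.22
Total dependency ratio = (27.6 + 5.5) / 66.9 × 100 = 33.1 / 66.9 × 100 = 49.48

Youth dependency ratio: 41.26
Old-age dependency ratio: 8.22
Total dependency ratio: 49.48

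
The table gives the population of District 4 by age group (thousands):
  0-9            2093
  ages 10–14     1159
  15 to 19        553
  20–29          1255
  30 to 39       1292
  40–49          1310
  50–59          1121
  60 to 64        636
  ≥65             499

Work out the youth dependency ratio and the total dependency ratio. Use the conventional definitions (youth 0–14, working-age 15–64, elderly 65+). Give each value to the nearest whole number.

Youth dependency ratio: 53
Total dependency ratio: 61

0–14: 2093 + 1159 = 3252
15–64: 553 + 1255 + 1292 + 1310 + 1121 + 636 = 6167
65+: 499
Youth dependency ratio = 3252 / 6167 × 100 = 53
Total dependency ratio = (3252 + 499) / 6167 × 100 = 3751 / 6167 × 100 = 61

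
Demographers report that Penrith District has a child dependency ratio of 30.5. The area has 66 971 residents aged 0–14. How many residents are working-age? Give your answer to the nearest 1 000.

Youth dependency ratio = youth / working-age × 100
30.5 = 66 971 / W × 100
⇒ 220 000

Working-age: 220 000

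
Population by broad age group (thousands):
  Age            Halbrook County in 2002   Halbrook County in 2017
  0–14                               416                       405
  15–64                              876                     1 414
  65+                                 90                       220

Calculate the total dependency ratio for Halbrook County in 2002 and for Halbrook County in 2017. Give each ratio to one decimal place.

Halbrook County in 2002: 57.8
Halbrook County in 2017: 44.2

Halbrook County in 2002: (416 + 90) / 876 × 100 = 506 / 876 × 100 = 57.8
Halbrook County in 2017: (405 + 220) / 1 414 × 100 = 625 / 1 414 × 100 = 44.2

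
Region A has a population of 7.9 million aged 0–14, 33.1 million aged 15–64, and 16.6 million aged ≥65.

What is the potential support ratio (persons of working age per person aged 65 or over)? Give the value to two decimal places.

Potential support ratio: 1.99

Potential support ratio = 33.1 / 16.6 = 1.99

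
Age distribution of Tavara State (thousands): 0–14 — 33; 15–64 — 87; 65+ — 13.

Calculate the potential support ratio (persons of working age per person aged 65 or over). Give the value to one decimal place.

Potential support ratio = 87 / 13 = 6.7

Potential support ratio: 6.7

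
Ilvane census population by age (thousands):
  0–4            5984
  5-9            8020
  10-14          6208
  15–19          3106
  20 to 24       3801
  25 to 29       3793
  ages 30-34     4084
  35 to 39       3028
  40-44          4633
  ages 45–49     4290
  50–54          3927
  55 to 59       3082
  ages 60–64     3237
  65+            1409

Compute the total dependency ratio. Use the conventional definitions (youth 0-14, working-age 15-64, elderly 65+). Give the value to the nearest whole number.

Total dependency ratio: 58

0–14: 5984 + 8020 + 6208 = 20212
15–64: 3106 + 3801 + 3793 + 4084 + 3028 + 4633 + 4290 + 3927 + 3082 + 3237 = 36981
65+: 1409
Total dependency ratio = (20212 + 1409) / 36981 × 100 = 21621 / 36981 × 100 = 58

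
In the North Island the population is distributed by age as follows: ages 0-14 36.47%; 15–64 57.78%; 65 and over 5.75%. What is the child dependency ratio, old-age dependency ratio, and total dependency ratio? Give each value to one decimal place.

Youth dependency ratio: 63.1
Old-age dependency ratio: 10.0
Total dependency ratio: 73.1

Youth dependency ratio = 36.47 / 57.78 × 100 = 63.1
Old-age dependency ratio = 5.75 / 57.78 × 100 = 10.0
Total dependency ratio = (36.47 + 5.75) / 57.78 × 100 = 42.22 / 57.78 × 100 = 73.1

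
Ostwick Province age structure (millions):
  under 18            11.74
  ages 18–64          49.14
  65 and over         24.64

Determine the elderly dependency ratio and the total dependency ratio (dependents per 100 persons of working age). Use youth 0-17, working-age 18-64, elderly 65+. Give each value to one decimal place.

Old-age dependency ratio: 50.1
Total dependency ratio: 74.0

Old-age dependency ratio = 24.64 / 49.14 × 100 = 50.1
Total dependency ratio = (11.74 + 24.64) / 49.14 × 100 = 36.38 / 49.14 × 100 = 74.0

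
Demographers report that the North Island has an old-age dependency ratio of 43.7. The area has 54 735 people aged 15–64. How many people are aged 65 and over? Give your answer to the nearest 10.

Old-age dependency ratio = elderly / working-age × 100
43.7 = E / 54 735 × 100
⇒ 23 920

Aged 65 and over: 23 920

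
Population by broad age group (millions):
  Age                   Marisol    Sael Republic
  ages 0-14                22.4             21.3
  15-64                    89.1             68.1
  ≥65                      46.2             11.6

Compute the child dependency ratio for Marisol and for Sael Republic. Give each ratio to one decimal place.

Marisol: 22.4 / 89.1 × 100 = 25.1
Sael Republic: 21.3 / 68.1 × 100 = 31.3

Marisol: 25.1
Sael Republic: 31.3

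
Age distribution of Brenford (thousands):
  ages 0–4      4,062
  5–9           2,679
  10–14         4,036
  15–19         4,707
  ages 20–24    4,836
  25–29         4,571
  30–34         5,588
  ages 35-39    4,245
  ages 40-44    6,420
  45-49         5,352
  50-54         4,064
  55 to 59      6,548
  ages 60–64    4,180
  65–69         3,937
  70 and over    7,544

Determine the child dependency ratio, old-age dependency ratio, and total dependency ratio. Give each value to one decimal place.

Youth dependency ratio: 21.3
Old-age dependency ratio: 22.7
Total dependency ratio: 44.1

0–14: 4,062 + 2,679 + 4,036 = 10,777
15–64: 4,707 + 4,836 + 4,571 + 5,588 + 4,245 + 6,420 + 5,352 + 4,064 + 6,548 + 4,180 = 50,511
65+: 3,937 + 7,544 = 11,481
Youth dependency ratio = 10,777 / 50,511 × 100 = 21.3
Old-age dependency ratio = 11,481 / 50,511 × 100 = 22.7
Total dependency ratio = (10,777 + 11,481) / 50,511 × 100 = 22,258 / 50,511 × 100 = 44.1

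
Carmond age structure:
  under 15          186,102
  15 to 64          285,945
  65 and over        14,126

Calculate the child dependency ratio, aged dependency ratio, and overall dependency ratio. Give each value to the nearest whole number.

Youth dependency ratio = 186,102 / 285,945 × 100 = 65
Old-age dependency ratio = 14,126 / 285,945 × 100 = 5
Total dependency ratio = (186,102 + 14,126) / 285,945 × 100 = 200,228 / 285,945 × 100 = 70

Youth dependency ratio: 65
Old-age dependency ratio: 5
Total dependency ratio: 70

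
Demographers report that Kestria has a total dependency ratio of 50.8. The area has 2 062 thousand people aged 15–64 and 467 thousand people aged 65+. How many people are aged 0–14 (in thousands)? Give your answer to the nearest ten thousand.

Total dependency ratio = (youth + elderly) / working-age × 100
50.8 = (Y + 467) / 2 062 × 100
⇒ 580

Aged 0–14: 580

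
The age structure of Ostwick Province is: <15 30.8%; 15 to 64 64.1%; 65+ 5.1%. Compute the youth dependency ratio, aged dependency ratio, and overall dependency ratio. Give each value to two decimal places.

Youth dependency ratio: 48.05
Old-age dependency ratio: 7.96
Total dependency ratio: 56.01

Youth dependency ratio = 30.8 / 64.1 × 100 = 48.05
Old-age dependency ratio = 5.1 / 64.1 × 100 = 7.96
Total dependency ratio = (30.8 + 5.1) / 64.1 × 100 = 35.9 / 64.1 × 100 = 56.01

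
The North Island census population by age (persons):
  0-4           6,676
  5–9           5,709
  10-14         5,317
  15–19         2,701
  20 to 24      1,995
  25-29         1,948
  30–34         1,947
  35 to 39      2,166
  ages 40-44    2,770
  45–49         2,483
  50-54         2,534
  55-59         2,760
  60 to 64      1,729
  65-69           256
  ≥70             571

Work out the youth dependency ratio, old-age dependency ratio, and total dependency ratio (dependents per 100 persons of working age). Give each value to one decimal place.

0–14: 6,676 + 5,709 + 5,317 = 17,702
15–64: 2,701 + 1,995 + 1,948 + 1,947 + 2,166 + 2,770 + 2,483 + 2,534 + 2,760 + 1,729 = 23,033
65+: 256 + 571 = 827
Youth dependency ratio = 17,702 / 23,033 × 100 = 76.9
Old-age dependency ratio = 827 / 23,033 × 100 = 3.6
Total dependency ratio = (17,702 + 827) / 23,033 × 100 = 18,529 / 23,033 × 100 = 80.4

Youth dependency ratio: 76.9
Old-age dependency ratio: 3.6
Total dependency ratio: 80.4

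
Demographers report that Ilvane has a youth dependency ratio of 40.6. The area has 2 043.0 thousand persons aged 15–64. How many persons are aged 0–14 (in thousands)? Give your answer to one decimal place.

Aged 0–14: 829.5

Youth dependency ratio = youth / working-age × 100
40.6 = Y / 2 043.0 × 100
⇒ 829.5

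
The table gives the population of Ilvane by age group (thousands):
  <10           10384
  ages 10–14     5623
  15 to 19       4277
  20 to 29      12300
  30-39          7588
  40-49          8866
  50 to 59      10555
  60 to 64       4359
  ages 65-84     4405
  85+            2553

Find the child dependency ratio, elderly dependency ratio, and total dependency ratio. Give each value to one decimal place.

Youth dependency ratio: 33.4
Old-age dependency ratio: 14.5
Total dependency ratio: 47.9

0–14: 10384 + 5623 = 16007
15–64: 4277 + 12300 + 7588 + 8866 + 10555 + 4359 = 47945
65+: 4405 + 2553 = 6958
Youth dependency ratio = 16007 / 47945 × 100 = 33.4
Old-age dependency ratio = 6958 / 47945 × 100 = 14.5
Total dependency ratio = (16007 + 6958) / 47945 × 100 = 22965 / 47945 × 100 = 47.9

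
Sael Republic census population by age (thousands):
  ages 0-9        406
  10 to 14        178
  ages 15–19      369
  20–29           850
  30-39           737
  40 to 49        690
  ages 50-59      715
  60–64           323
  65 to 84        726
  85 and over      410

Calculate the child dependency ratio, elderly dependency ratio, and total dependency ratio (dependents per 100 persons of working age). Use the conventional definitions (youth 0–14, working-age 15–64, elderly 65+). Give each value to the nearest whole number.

Youth dependency ratio: 16
Old-age dependency ratio: 31
Total dependency ratio: 47

0–14: 406 + 178 = 584
15–64: 369 + 850 + 737 + 690 + 715 + 323 = 3 684
65+: 726 + 410 = 1 136
Youth dependency ratio = 584 / 3 684 × 100 = 16
Old-age dependency ratio = 1 136 / 3 684 × 100 = 31
Total dependency ratio = (584 + 1 136) / 3 684 × 100 = 1 720 / 3 684 × 100 = 47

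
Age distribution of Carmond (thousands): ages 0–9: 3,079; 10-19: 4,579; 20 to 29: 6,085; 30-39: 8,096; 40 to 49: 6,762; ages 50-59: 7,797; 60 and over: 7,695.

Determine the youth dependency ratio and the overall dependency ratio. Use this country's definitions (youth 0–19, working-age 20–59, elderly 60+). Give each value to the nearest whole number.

Youth dependency ratio: 27
Total dependency ratio: 53

0–19: 3,079 + 4,579 = 7,658
20–59: 6,085 + 8,096 + 6,762 + 7,797 = 28,740
60+: 7,695
Youth dependency ratio = 7,658 / 28,740 × 100 = 27
Total dependency ratio = (7,658 + 7,695) / 28,740 × 100 = 15,353 / 28,740 × 100 = 53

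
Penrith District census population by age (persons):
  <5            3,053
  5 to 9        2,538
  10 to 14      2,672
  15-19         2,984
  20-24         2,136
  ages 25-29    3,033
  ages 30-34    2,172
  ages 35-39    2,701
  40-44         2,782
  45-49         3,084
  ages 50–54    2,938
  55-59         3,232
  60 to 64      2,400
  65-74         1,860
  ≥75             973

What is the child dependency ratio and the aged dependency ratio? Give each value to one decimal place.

0–14: 3,053 + 2,538 + 2,672 = 8,263
15–64: 2,984 + 2,136 + 3,033 + 2,172 + 2,701 + 2,782 + 3,084 + 2,938 + 3,232 + 2,400 = 27,462
65+: 1,860 + 973 = 2,833
Youth dependency ratio = 8,263 / 27,462 × 100 = 30.1
Old-age dependency ratio = 2,833 / 27,462 × 100 = 10.3

Youth dependency ratio: 30.1
Old-age dependency ratio: 10.3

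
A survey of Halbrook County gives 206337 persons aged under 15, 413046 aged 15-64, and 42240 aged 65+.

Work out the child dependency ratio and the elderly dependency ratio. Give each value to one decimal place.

Youth dependency ratio: 50.0
Old-age dependency ratio: 10.2

Youth dependency ratio = 206337 / 413046 × 100 = 50.0
Old-age dependency ratio = 42240 / 413046 × 100 = 10.2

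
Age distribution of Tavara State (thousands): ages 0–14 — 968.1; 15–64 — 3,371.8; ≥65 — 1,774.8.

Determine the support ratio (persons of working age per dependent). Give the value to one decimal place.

Support ratio = 3,371.8 / (968.1 + 1,774.8) = 3,371.8 / 2,742.9 = 1.2

Support ratio: 1.2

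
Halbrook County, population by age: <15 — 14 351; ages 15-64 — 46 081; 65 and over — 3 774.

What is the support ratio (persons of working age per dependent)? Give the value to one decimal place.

Support ratio: 2.5

Support ratio = 46 081 / (14 351 + 3 774) = 46 081 / 18 125 = 2.5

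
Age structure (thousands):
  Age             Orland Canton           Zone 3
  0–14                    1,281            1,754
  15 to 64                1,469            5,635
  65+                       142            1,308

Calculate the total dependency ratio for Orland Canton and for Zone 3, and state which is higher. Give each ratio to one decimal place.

Orland Canton: 96.9
Zone 3: 54.3
Higher: Orland Canton

Orland Canton: (1,281 + 142) / 1,469 × 100 = 1,423 / 1,469 × 100 = 96.9
Zone 3: (1,754 + 1,308) / 5,635 × 100 = 3,062 / 5,635 × 100 = 54.3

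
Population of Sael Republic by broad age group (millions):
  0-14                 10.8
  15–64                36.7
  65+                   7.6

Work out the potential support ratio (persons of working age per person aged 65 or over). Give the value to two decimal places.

Potential support ratio: 4.83

Potential support ratio = 36.7 / 7.6 = 4.83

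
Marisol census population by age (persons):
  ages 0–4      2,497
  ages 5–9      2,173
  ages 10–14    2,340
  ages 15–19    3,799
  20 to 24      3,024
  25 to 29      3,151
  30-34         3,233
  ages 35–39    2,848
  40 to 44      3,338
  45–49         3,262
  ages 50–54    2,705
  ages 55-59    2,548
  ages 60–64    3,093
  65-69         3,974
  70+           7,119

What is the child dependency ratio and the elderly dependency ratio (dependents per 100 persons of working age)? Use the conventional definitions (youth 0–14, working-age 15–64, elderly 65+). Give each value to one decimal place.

Youth dependency ratio: 22.6
Old-age dependency ratio: 35.8

0–14: 2,497 + 2,173 + 2,340 = 7,010
15–64: 3,799 + 3,024 + 3,151 + 3,233 + 2,848 + 3,338 + 3,262 + 2,705 + 2,548 + 3,093 = 31,001
65+: 3,974 + 7,119 = 11,093
Youth dependency ratio = 7,010 / 31,001 × 100 = 22.6
Old-age dependency ratio = 11,093 / 31,001 × 100 = 35.8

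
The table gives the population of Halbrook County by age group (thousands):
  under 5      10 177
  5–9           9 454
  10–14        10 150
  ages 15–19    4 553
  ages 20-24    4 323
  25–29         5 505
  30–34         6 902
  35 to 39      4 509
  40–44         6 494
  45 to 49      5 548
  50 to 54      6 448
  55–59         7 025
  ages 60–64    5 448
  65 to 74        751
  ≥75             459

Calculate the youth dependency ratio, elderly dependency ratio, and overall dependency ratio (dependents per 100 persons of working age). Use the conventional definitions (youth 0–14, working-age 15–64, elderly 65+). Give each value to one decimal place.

0–14: 10 177 + 9 454 + 10 150 = 29 781
15–64: 4 553 + 4 323 + 5 505 + 6 902 + 4 509 + 6 494 + 5 548 + 6 448 + 7 025 + 5 448 = 56 755
65+: 751 + 459 = 1 210
Youth dependency ratio = 29 781 / 56 755 × 100 = 52.5
Old-age dependency ratio = 1 210 / 56 755 × 100 = 2.1
Total dependency ratio = (29 781 + 1 210) / 56 755 × 100 = 30 991 / 56 755 × 100 = 54.6

Youth dependency ratio: 52.5
Old-age dependency ratio: 2.1
Total dependency ratio: 54.6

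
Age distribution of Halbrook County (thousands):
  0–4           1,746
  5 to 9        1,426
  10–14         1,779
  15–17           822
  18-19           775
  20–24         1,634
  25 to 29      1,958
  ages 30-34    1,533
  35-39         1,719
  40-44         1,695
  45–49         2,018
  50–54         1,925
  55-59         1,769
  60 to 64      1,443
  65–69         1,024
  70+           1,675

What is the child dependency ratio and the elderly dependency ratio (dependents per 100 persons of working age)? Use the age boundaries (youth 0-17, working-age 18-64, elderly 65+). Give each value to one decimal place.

Youth dependency ratio: 35.1
Old-age dependency ratio: 16.4

0–17: 1,746 + 1,426 + 1,779 + 822 = 5,773
18–64: 775 + 1,634 + 1,958 + 1,533 + 1,719 + 1,695 + 2,018 + 1,925 + 1,769 + 1,443 = 16,469
65+: 1,024 + 1,675 = 2,699
Youth dependency ratio = 5,773 / 16,469 × 100 = 35.1
Old-age dependency ratio = 2,699 / 16,469 × 100 = 16.4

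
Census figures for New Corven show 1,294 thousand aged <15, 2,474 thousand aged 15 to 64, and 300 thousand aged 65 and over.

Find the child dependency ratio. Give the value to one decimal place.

Youth dependency ratio = 1,294 / 2,474 × 100 = 52.3

Youth dependency ratio: 52.3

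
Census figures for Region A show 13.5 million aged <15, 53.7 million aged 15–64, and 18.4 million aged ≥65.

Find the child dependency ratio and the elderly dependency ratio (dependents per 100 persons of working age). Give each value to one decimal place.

Youth dependency ratio: 25.1
Old-age dependency ratio: 34.3

Youth dependency ratio = 13.5 / 53.7 × 100 = 25.1
Old-age dependency ratio = 18.4 / 53.7 × 100 = 34.3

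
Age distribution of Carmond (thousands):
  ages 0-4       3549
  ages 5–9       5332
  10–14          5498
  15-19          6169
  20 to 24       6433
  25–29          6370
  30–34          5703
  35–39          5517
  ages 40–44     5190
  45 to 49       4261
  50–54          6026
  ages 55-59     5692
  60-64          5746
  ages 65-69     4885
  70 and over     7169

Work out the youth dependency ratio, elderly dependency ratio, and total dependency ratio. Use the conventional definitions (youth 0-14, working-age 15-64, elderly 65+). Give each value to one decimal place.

0–14: 3549 + 5332 + 5498 = 14379
15–64: 6169 + 6433 + 6370 + 5703 + 5517 + 5190 + 4261 + 6026 + 5692 + 5746 = 57107
65+: 4885 + 7169 = 12054
Youth dependency ratio = 14379 / 57107 × 100 = 25.2
Old-age dependency ratio = 12054 / 57107 × 100 = 21.1
Total dependency ratio = (14379 + 12054) / 57107 × 100 = 26433 / 57107 × 100 = 46.3

Youth dependency ratio: 25.2
Old-age dependency ratio: 21.1
Total dependency ratio: 46.3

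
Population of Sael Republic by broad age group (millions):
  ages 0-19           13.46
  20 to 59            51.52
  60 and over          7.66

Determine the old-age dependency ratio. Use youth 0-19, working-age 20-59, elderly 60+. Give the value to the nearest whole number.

Old-age dependency ratio = 7.66 / 51.52 × 100 = 15

Old-age dependency ratio: 15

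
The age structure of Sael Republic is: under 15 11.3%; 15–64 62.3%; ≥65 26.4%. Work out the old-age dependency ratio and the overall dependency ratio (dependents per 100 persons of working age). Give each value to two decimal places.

Old-age dependency ratio: 42.38
Total dependency ratio: 60.51

Old-age dependency ratio = 26.4 / 62.3 × 100 = 42.38
Total dependency ratio = (11.3 + 26.4) / 62.3 × 100 = 37.7 / 62.3 × 100 = 60.51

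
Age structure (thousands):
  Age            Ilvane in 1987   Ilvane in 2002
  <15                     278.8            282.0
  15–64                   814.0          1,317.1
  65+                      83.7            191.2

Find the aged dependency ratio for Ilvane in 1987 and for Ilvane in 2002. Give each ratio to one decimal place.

Ilvane in 1987: 10.3
Ilvane in 2002: 14.5

Ilvane in 1987: 83.7 / 814.0 × 100 = 10.3
Ilvane in 2002: 191.2 / 1,317.1 × 100 = 14.5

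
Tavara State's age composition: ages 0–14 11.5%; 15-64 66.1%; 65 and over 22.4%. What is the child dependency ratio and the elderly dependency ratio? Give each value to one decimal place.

Youth dependency ratio: 17.4
Old-age dependency ratio: 33.9

Youth dependency ratio = 11.5 / 66.1 × 100 = 17.4
Old-age dependency ratio = 22.4 / 66.1 × 100 = 33.9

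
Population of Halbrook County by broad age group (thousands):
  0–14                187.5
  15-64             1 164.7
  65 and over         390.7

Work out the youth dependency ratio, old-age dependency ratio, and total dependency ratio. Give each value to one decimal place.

Youth dependency ratio: 16.1
Old-age dependency ratio: 33.5
Total dependency ratio: 49.6

Youth dependency ratio = 187.5 / 1 164.7 × 100 = 16.1
Old-age dependency ratio = 390.7 / 1 164.7 × 100 = 33.5
Total dependency ratio = (187.5 + 390.7) / 1 164.7 × 100 = 578.2 / 1 164.7 × 100 = 49.6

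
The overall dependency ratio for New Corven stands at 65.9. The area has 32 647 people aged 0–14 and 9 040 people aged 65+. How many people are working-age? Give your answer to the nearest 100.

Working-age: 63 300

Total dependency ratio = (youth + elderly) / working-age × 100
65.9 = (32 647 + 9 040) / W × 100
⇒ 63 300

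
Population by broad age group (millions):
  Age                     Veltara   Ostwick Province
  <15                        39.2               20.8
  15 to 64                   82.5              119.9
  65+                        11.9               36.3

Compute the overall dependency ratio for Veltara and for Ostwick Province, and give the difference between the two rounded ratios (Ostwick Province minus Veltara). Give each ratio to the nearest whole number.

Veltara: 62
Ostwick Province: 48
Difference: -14

Veltara: (39.2 + 11.9) / 82.5 × 100 = 51.1 / 82.5 × 100 = 62
Ostwick Province: (20.8 + 36.3) / 119.9 × 100 = 57.1 / 119.9 × 100 = 48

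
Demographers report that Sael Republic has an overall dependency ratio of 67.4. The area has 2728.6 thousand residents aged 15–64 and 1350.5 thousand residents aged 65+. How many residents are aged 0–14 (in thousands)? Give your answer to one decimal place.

Aged 0–14: 488.6

Total dependency ratio = (youth + elderly) / working-age × 100
67.4 = (Y + 1350.5) / 2728.6 × 100
⇒ 488.6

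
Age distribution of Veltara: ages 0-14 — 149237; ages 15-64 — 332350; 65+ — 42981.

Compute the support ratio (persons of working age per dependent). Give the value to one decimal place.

Support ratio = 332350 / (149237 + 42981) = 332350 / 192218 = 1.7

Support ratio: 1.7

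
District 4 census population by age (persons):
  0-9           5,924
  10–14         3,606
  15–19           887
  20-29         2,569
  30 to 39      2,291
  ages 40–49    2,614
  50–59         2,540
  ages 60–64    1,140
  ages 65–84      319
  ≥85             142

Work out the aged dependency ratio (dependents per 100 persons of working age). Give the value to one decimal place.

0–14: 5,924 + 3,606 = 9,530
15–64: 887 + 2,569 + 2,291 + 2,614 + 2,540 + 1,140 = 12,041
65+: 319 + 142 = 461
Old-age dependency ratio = 461 / 12,041 × 100 = 3.8

Old-age dependency ratio: 3.8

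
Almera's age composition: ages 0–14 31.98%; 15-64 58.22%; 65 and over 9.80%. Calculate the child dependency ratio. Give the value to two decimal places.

Youth dependency ratio = 31.98 / 58.22 × 100 = 54.93

Youth dependency ratio: 54.93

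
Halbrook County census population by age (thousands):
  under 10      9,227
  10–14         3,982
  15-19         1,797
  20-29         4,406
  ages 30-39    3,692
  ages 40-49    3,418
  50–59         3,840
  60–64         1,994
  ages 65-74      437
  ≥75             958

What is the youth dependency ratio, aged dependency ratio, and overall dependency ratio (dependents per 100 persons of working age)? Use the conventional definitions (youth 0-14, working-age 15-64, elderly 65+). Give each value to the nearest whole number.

Youth dependency ratio: 69
Old-age dependency ratio: 7
Total dependency ratio: 76

0–14: 9,227 + 3,982 = 13,209
15–64: 1,797 + 4,406 + 3,692 + 3,418 + 3,840 + 1,994 = 19,147
65+: 437 + 958 = 1,395
Youth dependency ratio = 13,209 / 19,147 × 100 = 69
Old-age dependency ratio = 1,395 / 19,147 × 100 = 7
Total dependency ratio = (13,209 + 1,395) / 19,147 × 100 = 14,604 / 19,147 × 100 = 76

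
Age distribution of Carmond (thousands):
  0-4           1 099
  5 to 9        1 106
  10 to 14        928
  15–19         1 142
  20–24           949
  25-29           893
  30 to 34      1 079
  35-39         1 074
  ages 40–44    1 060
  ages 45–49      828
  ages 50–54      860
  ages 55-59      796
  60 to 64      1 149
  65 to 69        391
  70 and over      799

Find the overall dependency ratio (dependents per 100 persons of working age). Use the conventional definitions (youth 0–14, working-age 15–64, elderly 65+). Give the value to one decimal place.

Total dependency ratio: 44.0

0–14: 1 099 + 1 106 + 928 = 3 133
15–64: 1 142 + 949 + 893 + 1 079 + 1 074 + 1 060 + 828 + 860 + 796 + 1 149 = 9 830
65+: 391 + 799 = 1 190
Total dependency ratio = (3 133 + 1 190) / 9 830 × 100 = 4 323 / 9 830 × 100 = 44.0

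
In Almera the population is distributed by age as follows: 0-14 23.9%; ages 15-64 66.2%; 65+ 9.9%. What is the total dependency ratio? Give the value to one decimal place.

Total dependency ratio = (23.9 + 9.9) / 66.2 × 100 = 33.8 / 66.2 × 100 = 51.1

Total dependency ratio: 51.1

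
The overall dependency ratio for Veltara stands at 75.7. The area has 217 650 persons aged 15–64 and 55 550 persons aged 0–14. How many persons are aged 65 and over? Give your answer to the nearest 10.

Aged 65 and over: 109 210

Total dependency ratio = (youth + elderly) / working-age × 100
75.7 = (55 550 + E) / 217 650 × 100
⇒ 109 210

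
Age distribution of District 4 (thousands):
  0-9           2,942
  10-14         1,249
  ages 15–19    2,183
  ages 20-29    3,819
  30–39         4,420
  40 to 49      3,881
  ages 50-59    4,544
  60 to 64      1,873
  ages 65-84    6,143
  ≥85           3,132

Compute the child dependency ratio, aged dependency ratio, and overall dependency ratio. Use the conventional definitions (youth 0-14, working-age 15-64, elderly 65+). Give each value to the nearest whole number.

0–14: 2,942 + 1,249 = 4,191
15–64: 2,183 + 3,819 + 4,420 + 3,881 + 4,544 + 1,873 = 20,720
65+: 6,143 + 3,132 = 9,275
Youth dependency ratio = 4,191 / 20,720 × 100 = 20
Old-age dependency ratio = 9,275 / 20,720 × 100 = 45
Total dependency ratio = (4,191 + 9,275) / 20,720 × 100 = 13,466 / 20,720 × 100 = 65

Youth dependency ratio: 20
Old-age dependency ratio: 45
Total dependency ratio: 65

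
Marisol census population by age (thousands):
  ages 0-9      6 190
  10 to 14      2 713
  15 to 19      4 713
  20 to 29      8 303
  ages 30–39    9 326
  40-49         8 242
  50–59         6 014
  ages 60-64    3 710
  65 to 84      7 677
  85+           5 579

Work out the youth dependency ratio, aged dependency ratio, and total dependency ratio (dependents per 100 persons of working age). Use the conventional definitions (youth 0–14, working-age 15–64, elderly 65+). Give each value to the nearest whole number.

Youth dependency ratio: 22
Old-age dependency ratio: 33
Total dependency ratio: 55

0–14: 6 190 + 2 713 = 8 903
15–64: 4 713 + 8 303 + 9 326 + 8 242 + 6 014 + 3 710 = 40 308
65+: 7 677 + 5 579 = 13 256
Youth dependency ratio = 8 903 / 40 308 × 100 = 22
Old-age dependency ratio = 13 256 / 40 308 × 100 = 33
Total dependency ratio = (8 903 + 13 256) / 40 308 × 100 = 22 159 / 40 308 × 100 = 55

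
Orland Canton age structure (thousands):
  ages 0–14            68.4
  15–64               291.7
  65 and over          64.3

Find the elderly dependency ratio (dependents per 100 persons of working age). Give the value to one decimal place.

Old-age dependency ratio = 64.3 / 291.7 × 100 = 22.0

Old-age dependency ratio: 22.0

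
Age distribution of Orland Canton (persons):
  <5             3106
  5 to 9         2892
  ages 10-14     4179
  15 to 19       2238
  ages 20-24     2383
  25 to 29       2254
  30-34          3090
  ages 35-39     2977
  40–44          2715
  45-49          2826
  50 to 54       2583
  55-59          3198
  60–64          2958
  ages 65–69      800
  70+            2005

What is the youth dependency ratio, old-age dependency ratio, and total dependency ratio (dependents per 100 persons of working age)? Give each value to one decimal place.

Youth dependency ratio: 37.4
Old-age dependency ratio: 10.3
Total dependency ratio: 47.7

0–14: 3106 + 2892 + 4179 = 10177
15–64: 2238 + 2383 + 2254 + 3090 + 2977 + 2715 + 2826 + 2583 + 3198 + 2958 = 27222
65+: 800 + 2005 = 2805
Youth dependency ratio = 10177 / 27222 × 100 = 37.4
Old-age dependency ratio = 2805 / 27222 × 100 = 10.3
Total dependency ratio = (10177 + 2805) / 27222 × 100 = 12982 / 27222 × 100 = 47.7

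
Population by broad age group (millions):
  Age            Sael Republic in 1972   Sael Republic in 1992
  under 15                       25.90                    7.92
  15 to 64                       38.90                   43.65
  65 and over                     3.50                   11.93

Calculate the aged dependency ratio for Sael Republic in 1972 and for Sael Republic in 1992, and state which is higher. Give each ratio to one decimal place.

Sael Republic in 1972: 9.0
Sael Republic in 1992: 27.3
Higher: Sael Republic in 1992

Sael Republic in 1972: 3.50 / 38.90 × 100 = 9.0
Sael Republic in 1992: 11.93 / 43.65 × 100 = 27.3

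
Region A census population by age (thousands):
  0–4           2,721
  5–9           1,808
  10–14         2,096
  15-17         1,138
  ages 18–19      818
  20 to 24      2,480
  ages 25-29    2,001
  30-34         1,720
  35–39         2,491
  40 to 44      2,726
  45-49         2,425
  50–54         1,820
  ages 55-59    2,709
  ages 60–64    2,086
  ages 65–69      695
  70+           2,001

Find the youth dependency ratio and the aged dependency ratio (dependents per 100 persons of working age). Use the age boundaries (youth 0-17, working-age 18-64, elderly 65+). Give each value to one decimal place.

Youth dependency ratio: 36.5
Old-age dependency ratio: 12.7

0–17: 2,721 + 1,808 + 2,096 + 1,138 = 7,763
18–64: 818 + 2,480 + 2,001 + 1,720 + 2,491 + 2,726 + 2,425 + 1,820 + 2,709 + 2,086 = 21,276
65+: 695 + 2,001 = 2,696
Youth dependency ratio = 7,763 / 21,276 × 100 = 36.5
Old-age dependency ratio = 2,696 / 21,276 × 100 = 12.7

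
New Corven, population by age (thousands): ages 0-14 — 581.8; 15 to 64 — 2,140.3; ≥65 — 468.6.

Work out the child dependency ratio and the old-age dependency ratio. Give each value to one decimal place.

Youth dependency ratio = 581.8 / 2,140.3 × 100 = 27.2
Old-age dependency ratio = 468.6 / 2,140.3 × 100 = 21.9

Youth dependency ratio: 27.2
Old-age dependency ratio: 21.9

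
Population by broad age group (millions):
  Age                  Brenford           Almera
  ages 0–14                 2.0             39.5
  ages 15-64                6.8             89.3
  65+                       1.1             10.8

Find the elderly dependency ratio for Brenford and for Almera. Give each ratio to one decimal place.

Brenford: 16.2
Almera: 12.1

Brenford: 1.1 / 6.8 × 100 = 16.2
Almera: 10.8 / 89.3 × 100 = 12.1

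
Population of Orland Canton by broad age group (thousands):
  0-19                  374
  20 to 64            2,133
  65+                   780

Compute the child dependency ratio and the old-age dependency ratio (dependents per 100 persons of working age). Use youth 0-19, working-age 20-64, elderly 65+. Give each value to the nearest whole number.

Youth dependency ratio: 18
Old-age dependency ratio: 37

Youth dependency ratio = 374 / 2,133 × 100 = 18
Old-age dependency ratio = 780 / 2,133 × 100 = 37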